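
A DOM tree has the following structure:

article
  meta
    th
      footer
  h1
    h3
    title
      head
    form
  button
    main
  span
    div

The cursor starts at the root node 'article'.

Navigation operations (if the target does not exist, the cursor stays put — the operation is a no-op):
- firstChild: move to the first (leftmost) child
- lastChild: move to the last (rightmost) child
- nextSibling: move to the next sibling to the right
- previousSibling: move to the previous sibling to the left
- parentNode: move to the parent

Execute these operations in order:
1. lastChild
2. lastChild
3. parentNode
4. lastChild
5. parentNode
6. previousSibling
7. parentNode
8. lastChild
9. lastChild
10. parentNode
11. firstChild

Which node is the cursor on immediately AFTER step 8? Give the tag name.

After 1 (lastChild): span
After 2 (lastChild): div
After 3 (parentNode): span
After 4 (lastChild): div
After 5 (parentNode): span
After 6 (previousSibling): button
After 7 (parentNode): article
After 8 (lastChild): span

Answer: span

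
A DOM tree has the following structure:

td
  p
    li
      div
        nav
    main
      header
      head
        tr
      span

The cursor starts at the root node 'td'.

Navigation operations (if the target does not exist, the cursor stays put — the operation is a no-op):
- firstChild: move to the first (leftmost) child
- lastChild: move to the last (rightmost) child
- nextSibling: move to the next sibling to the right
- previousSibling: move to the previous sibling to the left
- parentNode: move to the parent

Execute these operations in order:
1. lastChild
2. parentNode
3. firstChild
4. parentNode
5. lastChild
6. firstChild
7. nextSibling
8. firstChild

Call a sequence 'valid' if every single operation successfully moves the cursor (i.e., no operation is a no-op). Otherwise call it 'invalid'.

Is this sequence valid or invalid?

After 1 (lastChild): p
After 2 (parentNode): td
After 3 (firstChild): p
After 4 (parentNode): td
After 5 (lastChild): p
After 6 (firstChild): li
After 7 (nextSibling): main
After 8 (firstChild): header

Answer: valid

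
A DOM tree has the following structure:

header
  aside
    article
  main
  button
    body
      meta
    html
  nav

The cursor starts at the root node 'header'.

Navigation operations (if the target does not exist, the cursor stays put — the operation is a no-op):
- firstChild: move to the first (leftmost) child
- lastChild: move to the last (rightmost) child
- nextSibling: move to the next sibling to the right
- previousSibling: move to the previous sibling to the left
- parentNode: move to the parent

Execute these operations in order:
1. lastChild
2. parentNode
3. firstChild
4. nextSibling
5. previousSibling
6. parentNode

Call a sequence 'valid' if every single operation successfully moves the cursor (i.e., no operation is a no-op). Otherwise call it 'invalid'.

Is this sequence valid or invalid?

After 1 (lastChild): nav
After 2 (parentNode): header
After 3 (firstChild): aside
After 4 (nextSibling): main
After 5 (previousSibling): aside
After 6 (parentNode): header

Answer: valid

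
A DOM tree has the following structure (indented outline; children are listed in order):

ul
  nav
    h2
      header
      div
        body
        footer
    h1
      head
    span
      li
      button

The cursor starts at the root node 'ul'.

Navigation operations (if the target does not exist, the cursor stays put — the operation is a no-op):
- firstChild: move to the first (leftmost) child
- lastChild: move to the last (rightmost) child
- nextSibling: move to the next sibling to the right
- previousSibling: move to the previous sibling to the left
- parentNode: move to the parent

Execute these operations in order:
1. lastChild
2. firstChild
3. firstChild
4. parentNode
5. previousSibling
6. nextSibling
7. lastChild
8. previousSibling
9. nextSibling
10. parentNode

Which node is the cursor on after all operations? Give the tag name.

After 1 (lastChild): nav
After 2 (firstChild): h2
After 3 (firstChild): header
After 4 (parentNode): h2
After 5 (previousSibling): h2 (no-op, stayed)
After 6 (nextSibling): h1
After 7 (lastChild): head
After 8 (previousSibling): head (no-op, stayed)
After 9 (nextSibling): head (no-op, stayed)
After 10 (parentNode): h1

Answer: h1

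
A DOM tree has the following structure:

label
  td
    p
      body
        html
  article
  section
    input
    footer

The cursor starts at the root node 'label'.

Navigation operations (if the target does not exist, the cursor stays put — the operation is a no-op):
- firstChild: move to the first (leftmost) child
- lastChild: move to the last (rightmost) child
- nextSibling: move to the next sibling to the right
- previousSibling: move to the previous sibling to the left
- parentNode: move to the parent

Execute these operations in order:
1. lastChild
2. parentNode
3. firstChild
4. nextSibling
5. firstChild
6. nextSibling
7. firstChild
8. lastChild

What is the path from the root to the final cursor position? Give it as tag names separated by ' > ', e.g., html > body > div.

After 1 (lastChild): section
After 2 (parentNode): label
After 3 (firstChild): td
After 4 (nextSibling): article
After 5 (firstChild): article (no-op, stayed)
After 6 (nextSibling): section
After 7 (firstChild): input
After 8 (lastChild): input (no-op, stayed)

Answer: label > section > input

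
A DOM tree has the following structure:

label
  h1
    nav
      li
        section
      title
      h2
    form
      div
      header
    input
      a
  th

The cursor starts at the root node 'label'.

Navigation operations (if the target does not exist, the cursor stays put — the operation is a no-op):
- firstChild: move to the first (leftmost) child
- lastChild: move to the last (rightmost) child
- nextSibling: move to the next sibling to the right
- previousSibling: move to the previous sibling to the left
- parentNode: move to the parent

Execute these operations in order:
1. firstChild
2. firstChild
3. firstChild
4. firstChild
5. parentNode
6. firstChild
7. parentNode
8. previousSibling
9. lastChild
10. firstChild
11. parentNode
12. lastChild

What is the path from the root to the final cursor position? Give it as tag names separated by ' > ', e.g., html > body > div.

Answer: label > h1 > nav > li > section

Derivation:
After 1 (firstChild): h1
After 2 (firstChild): nav
After 3 (firstChild): li
After 4 (firstChild): section
After 5 (parentNode): li
After 6 (firstChild): section
After 7 (parentNode): li
After 8 (previousSibling): li (no-op, stayed)
After 9 (lastChild): section
After 10 (firstChild): section (no-op, stayed)
After 11 (parentNode): li
After 12 (lastChild): section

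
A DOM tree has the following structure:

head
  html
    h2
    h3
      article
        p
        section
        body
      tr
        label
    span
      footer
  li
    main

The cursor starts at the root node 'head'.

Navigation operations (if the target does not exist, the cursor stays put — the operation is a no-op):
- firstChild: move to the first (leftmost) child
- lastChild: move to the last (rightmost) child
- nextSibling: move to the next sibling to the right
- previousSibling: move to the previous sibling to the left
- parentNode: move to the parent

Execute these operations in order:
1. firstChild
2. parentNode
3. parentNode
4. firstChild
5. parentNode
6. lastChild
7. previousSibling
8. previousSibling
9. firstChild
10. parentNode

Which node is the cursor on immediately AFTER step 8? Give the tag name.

After 1 (firstChild): html
After 2 (parentNode): head
After 3 (parentNode): head (no-op, stayed)
After 4 (firstChild): html
After 5 (parentNode): head
After 6 (lastChild): li
After 7 (previousSibling): html
After 8 (previousSibling): html (no-op, stayed)

Answer: html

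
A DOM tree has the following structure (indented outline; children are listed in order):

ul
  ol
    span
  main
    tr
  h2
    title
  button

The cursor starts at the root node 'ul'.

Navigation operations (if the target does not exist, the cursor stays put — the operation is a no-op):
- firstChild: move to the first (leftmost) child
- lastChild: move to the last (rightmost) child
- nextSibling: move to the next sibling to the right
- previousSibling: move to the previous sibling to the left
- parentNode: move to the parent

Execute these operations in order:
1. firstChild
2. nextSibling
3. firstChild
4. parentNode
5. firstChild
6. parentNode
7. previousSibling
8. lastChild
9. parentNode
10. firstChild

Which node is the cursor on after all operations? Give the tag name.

Answer: span

Derivation:
After 1 (firstChild): ol
After 2 (nextSibling): main
After 3 (firstChild): tr
After 4 (parentNode): main
After 5 (firstChild): tr
After 6 (parentNode): main
After 7 (previousSibling): ol
After 8 (lastChild): span
After 9 (parentNode): ol
After 10 (firstChild): span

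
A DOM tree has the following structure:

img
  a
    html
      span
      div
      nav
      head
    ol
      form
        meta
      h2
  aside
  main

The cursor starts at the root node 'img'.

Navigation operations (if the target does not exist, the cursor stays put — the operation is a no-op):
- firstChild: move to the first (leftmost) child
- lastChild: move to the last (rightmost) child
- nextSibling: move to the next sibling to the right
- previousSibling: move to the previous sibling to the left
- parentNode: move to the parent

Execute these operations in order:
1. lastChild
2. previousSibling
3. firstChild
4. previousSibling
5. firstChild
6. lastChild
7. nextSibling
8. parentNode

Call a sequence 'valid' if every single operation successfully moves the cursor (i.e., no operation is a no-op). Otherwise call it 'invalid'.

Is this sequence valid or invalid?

After 1 (lastChild): main
After 2 (previousSibling): aside
After 3 (firstChild): aside (no-op, stayed)
After 4 (previousSibling): a
After 5 (firstChild): html
After 6 (lastChild): head
After 7 (nextSibling): head (no-op, stayed)
After 8 (parentNode): html

Answer: invalid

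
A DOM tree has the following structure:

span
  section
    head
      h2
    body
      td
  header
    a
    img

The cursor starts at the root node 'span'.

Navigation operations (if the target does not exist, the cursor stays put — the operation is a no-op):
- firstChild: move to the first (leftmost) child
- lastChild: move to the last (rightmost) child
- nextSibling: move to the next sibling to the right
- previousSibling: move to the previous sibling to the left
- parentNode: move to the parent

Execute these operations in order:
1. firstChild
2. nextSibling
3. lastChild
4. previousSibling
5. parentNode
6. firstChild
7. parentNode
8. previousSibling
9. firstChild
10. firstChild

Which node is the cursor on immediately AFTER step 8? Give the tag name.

Answer: section

Derivation:
After 1 (firstChild): section
After 2 (nextSibling): header
After 3 (lastChild): img
After 4 (previousSibling): a
After 5 (parentNode): header
After 6 (firstChild): a
After 7 (parentNode): header
After 8 (previousSibling): section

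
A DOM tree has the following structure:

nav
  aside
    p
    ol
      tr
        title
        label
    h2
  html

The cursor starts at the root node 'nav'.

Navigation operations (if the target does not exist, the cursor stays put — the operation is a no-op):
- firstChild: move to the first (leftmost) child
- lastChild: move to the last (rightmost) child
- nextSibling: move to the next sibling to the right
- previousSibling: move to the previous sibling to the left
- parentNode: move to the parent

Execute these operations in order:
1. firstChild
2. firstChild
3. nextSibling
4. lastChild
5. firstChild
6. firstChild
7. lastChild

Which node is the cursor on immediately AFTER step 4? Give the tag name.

After 1 (firstChild): aside
After 2 (firstChild): p
After 3 (nextSibling): ol
After 4 (lastChild): tr

Answer: tr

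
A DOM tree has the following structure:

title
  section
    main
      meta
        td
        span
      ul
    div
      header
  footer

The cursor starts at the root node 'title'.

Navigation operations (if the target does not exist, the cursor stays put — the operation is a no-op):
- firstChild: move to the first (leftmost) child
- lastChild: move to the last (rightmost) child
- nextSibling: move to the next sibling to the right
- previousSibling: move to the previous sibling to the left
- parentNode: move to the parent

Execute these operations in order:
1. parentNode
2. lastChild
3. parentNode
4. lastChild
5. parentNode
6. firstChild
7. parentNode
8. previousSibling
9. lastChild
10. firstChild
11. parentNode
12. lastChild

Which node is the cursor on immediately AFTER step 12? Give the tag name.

After 1 (parentNode): title (no-op, stayed)
After 2 (lastChild): footer
After 3 (parentNode): title
After 4 (lastChild): footer
After 5 (parentNode): title
After 6 (firstChild): section
After 7 (parentNode): title
After 8 (previousSibling): title (no-op, stayed)
After 9 (lastChild): footer
After 10 (firstChild): footer (no-op, stayed)
After 11 (parentNode): title
After 12 (lastChild): footer

Answer: footer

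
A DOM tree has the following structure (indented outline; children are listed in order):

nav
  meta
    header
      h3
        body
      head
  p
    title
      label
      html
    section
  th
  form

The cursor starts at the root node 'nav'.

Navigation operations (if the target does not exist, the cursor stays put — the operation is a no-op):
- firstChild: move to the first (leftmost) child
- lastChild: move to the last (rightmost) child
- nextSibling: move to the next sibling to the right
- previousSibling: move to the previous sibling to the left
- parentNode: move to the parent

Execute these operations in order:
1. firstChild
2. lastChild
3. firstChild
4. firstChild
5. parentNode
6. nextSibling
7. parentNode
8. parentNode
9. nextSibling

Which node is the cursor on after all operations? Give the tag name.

Answer: p

Derivation:
After 1 (firstChild): meta
After 2 (lastChild): header
After 3 (firstChild): h3
After 4 (firstChild): body
After 5 (parentNode): h3
After 6 (nextSibling): head
After 7 (parentNode): header
After 8 (parentNode): meta
After 9 (nextSibling): p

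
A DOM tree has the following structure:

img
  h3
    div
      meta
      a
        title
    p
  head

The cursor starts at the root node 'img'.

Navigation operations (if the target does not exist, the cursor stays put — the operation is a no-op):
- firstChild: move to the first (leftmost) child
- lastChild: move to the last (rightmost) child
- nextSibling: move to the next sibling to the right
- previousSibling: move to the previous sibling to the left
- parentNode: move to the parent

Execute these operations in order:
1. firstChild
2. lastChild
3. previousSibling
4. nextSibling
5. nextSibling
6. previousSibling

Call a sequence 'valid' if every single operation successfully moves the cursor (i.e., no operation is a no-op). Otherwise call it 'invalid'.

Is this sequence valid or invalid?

Answer: invalid

Derivation:
After 1 (firstChild): h3
After 2 (lastChild): p
After 3 (previousSibling): div
After 4 (nextSibling): p
After 5 (nextSibling): p (no-op, stayed)
After 6 (previousSibling): div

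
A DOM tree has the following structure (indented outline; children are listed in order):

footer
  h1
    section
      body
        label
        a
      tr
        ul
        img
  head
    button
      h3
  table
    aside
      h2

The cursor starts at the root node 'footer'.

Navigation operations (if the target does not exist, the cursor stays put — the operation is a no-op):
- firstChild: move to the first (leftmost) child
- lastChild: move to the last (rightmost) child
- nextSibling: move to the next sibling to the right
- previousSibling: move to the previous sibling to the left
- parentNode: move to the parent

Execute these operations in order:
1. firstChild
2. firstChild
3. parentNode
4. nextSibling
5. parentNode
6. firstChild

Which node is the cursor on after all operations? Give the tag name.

Answer: h1

Derivation:
After 1 (firstChild): h1
After 2 (firstChild): section
After 3 (parentNode): h1
After 4 (nextSibling): head
After 5 (parentNode): footer
After 6 (firstChild): h1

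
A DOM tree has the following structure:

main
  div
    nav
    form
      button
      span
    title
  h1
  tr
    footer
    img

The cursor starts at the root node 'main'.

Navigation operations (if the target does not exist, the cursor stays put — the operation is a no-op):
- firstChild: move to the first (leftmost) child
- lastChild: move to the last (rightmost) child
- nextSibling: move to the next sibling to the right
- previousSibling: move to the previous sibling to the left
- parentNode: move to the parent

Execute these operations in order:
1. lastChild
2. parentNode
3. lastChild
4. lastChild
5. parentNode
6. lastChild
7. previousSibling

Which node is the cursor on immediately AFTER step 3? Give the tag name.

After 1 (lastChild): tr
After 2 (parentNode): main
After 3 (lastChild): tr

Answer: tr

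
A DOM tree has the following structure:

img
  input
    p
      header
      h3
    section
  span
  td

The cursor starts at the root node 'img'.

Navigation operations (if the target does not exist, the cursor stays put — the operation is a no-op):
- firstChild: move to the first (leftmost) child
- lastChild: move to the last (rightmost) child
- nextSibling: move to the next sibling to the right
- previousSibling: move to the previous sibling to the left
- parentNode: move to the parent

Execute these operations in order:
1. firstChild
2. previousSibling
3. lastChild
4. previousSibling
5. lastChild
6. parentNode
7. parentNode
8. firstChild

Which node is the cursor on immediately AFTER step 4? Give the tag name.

Answer: p

Derivation:
After 1 (firstChild): input
After 2 (previousSibling): input (no-op, stayed)
After 3 (lastChild): section
After 4 (previousSibling): p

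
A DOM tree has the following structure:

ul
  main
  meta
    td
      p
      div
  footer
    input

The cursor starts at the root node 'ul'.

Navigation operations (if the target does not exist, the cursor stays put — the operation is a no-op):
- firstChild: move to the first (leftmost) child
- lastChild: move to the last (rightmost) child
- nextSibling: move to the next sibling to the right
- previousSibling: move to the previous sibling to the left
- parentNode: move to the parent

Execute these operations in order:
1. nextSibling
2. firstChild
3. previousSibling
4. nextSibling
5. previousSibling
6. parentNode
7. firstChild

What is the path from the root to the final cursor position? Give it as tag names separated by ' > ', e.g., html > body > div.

After 1 (nextSibling): ul (no-op, stayed)
After 2 (firstChild): main
After 3 (previousSibling): main (no-op, stayed)
After 4 (nextSibling): meta
After 5 (previousSibling): main
After 6 (parentNode): ul
After 7 (firstChild): main

Answer: ul > main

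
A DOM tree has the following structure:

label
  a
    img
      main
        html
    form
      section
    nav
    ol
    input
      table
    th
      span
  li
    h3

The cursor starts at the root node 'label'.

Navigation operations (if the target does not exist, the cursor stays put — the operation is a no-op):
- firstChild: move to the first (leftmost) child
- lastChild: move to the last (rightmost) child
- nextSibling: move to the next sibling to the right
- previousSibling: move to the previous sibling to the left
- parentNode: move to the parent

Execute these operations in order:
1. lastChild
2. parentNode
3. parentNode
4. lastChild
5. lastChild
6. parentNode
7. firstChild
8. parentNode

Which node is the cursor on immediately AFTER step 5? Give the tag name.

After 1 (lastChild): li
After 2 (parentNode): label
After 3 (parentNode): label (no-op, stayed)
After 4 (lastChild): li
After 5 (lastChild): h3

Answer: h3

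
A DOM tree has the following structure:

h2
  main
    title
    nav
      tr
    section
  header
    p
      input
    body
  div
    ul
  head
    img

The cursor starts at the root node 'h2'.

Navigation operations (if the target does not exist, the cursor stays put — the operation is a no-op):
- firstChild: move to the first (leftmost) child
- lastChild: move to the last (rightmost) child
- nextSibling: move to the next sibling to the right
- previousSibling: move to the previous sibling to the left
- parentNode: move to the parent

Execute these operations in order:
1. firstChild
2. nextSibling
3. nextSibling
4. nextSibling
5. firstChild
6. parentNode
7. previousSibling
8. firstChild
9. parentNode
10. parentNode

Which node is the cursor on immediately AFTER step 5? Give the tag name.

Answer: img

Derivation:
After 1 (firstChild): main
After 2 (nextSibling): header
After 3 (nextSibling): div
After 4 (nextSibling): head
After 5 (firstChild): img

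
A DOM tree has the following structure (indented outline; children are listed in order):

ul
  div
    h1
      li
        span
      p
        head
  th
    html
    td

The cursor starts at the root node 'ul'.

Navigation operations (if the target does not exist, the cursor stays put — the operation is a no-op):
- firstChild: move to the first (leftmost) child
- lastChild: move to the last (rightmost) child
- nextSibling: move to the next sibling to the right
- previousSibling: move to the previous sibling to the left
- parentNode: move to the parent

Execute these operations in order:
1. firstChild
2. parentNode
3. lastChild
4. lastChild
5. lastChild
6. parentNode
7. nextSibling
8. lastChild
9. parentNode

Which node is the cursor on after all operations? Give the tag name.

Answer: th

Derivation:
After 1 (firstChild): div
After 2 (parentNode): ul
After 3 (lastChild): th
After 4 (lastChild): td
After 5 (lastChild): td (no-op, stayed)
After 6 (parentNode): th
After 7 (nextSibling): th (no-op, stayed)
After 8 (lastChild): td
After 9 (parentNode): th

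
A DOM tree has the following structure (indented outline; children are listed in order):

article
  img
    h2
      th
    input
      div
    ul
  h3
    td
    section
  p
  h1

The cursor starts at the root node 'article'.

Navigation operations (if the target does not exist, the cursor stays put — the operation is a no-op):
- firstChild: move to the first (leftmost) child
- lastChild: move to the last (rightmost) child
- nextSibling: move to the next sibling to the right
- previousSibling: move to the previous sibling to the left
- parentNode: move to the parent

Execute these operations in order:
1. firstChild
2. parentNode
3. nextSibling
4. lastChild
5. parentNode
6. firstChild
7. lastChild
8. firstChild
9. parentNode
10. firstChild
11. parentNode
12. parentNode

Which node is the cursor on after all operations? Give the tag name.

After 1 (firstChild): img
After 2 (parentNode): article
After 3 (nextSibling): article (no-op, stayed)
After 4 (lastChild): h1
After 5 (parentNode): article
After 6 (firstChild): img
After 7 (lastChild): ul
After 8 (firstChild): ul (no-op, stayed)
After 9 (parentNode): img
After 10 (firstChild): h2
After 11 (parentNode): img
After 12 (parentNode): article

Answer: article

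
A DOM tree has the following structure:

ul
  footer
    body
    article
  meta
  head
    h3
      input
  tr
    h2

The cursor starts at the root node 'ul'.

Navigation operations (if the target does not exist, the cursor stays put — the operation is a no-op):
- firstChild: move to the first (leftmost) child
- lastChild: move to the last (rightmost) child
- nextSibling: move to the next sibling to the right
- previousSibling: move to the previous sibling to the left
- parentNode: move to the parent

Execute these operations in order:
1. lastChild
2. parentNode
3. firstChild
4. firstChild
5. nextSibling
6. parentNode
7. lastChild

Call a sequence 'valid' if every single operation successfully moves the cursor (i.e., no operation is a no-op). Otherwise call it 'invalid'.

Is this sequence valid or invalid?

Answer: valid

Derivation:
After 1 (lastChild): tr
After 2 (parentNode): ul
After 3 (firstChild): footer
After 4 (firstChild): body
After 5 (nextSibling): article
After 6 (parentNode): footer
After 7 (lastChild): article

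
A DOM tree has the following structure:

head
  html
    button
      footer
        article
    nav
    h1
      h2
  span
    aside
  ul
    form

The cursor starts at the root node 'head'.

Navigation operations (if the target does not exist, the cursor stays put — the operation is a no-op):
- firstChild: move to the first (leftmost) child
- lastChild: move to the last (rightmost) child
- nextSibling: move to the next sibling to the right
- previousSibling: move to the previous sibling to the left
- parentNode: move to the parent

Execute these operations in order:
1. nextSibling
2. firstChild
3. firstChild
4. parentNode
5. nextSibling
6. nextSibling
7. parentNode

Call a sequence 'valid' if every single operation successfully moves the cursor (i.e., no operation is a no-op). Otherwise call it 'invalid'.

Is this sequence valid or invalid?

Answer: invalid

Derivation:
After 1 (nextSibling): head (no-op, stayed)
After 2 (firstChild): html
After 3 (firstChild): button
After 4 (parentNode): html
After 5 (nextSibling): span
After 6 (nextSibling): ul
After 7 (parentNode): head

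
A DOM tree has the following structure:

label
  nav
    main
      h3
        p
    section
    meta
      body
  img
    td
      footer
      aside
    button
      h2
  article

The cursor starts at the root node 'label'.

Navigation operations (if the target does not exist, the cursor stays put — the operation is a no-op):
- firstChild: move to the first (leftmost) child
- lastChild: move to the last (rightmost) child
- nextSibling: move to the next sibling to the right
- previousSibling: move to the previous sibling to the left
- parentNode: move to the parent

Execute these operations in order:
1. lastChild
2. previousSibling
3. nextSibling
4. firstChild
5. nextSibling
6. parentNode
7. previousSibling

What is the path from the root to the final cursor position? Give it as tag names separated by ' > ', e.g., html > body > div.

After 1 (lastChild): article
After 2 (previousSibling): img
After 3 (nextSibling): article
After 4 (firstChild): article (no-op, stayed)
After 5 (nextSibling): article (no-op, stayed)
After 6 (parentNode): label
After 7 (previousSibling): label (no-op, stayed)

Answer: label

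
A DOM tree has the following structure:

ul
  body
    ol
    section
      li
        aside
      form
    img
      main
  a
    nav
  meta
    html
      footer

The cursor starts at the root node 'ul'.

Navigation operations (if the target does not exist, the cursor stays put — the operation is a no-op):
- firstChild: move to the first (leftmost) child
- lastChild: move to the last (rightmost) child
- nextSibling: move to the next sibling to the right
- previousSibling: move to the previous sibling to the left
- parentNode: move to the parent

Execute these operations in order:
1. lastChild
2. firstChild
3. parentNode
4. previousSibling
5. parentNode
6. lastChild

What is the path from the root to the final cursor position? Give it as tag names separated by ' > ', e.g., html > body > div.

After 1 (lastChild): meta
After 2 (firstChild): html
After 3 (parentNode): meta
After 4 (previousSibling): a
After 5 (parentNode): ul
After 6 (lastChild): meta

Answer: ul > meta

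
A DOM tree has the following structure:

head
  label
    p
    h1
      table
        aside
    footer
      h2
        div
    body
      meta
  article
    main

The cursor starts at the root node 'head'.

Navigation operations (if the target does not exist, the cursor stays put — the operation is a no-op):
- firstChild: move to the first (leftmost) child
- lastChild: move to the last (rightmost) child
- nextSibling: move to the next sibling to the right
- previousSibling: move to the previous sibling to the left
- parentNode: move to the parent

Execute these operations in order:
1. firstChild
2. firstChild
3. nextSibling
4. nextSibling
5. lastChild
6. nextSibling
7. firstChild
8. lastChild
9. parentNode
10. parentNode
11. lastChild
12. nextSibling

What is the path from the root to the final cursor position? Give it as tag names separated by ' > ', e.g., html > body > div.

After 1 (firstChild): label
After 2 (firstChild): p
After 3 (nextSibling): h1
After 4 (nextSibling): footer
After 5 (lastChild): h2
After 6 (nextSibling): h2 (no-op, stayed)
After 7 (firstChild): div
After 8 (lastChild): div (no-op, stayed)
After 9 (parentNode): h2
After 10 (parentNode): footer
After 11 (lastChild): h2
After 12 (nextSibling): h2 (no-op, stayed)

Answer: head > label > footer > h2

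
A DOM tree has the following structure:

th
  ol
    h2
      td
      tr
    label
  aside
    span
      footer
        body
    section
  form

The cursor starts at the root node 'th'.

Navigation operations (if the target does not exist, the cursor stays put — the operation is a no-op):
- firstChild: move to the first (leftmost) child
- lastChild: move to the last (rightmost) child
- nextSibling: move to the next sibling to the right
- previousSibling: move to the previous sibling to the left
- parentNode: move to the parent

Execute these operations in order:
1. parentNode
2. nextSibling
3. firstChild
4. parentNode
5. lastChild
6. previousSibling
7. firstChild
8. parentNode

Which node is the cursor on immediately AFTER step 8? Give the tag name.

After 1 (parentNode): th (no-op, stayed)
After 2 (nextSibling): th (no-op, stayed)
After 3 (firstChild): ol
After 4 (parentNode): th
After 5 (lastChild): form
After 6 (previousSibling): aside
After 7 (firstChild): span
After 8 (parentNode): aside

Answer: aside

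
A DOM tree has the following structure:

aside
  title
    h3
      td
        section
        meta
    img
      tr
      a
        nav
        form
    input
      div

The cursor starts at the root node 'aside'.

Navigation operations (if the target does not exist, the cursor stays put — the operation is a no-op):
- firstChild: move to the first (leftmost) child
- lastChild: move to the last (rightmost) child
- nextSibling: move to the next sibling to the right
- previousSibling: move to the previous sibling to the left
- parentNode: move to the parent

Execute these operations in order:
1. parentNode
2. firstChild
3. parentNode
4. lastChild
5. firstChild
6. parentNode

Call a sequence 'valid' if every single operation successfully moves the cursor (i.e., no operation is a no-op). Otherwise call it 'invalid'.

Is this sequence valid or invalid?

After 1 (parentNode): aside (no-op, stayed)
After 2 (firstChild): title
After 3 (parentNode): aside
After 4 (lastChild): title
After 5 (firstChild): h3
After 6 (parentNode): title

Answer: invalid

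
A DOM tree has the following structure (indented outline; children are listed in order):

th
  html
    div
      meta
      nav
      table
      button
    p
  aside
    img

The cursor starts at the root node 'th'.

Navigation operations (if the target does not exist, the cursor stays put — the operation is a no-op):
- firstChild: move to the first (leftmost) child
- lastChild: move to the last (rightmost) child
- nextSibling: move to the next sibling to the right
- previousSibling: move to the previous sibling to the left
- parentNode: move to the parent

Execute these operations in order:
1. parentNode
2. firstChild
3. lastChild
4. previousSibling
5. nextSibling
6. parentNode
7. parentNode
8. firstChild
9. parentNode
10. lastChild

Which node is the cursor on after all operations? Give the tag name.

Answer: aside

Derivation:
After 1 (parentNode): th (no-op, stayed)
After 2 (firstChild): html
After 3 (lastChild): p
After 4 (previousSibling): div
After 5 (nextSibling): p
After 6 (parentNode): html
After 7 (parentNode): th
After 8 (firstChild): html
After 9 (parentNode): th
After 10 (lastChild): aside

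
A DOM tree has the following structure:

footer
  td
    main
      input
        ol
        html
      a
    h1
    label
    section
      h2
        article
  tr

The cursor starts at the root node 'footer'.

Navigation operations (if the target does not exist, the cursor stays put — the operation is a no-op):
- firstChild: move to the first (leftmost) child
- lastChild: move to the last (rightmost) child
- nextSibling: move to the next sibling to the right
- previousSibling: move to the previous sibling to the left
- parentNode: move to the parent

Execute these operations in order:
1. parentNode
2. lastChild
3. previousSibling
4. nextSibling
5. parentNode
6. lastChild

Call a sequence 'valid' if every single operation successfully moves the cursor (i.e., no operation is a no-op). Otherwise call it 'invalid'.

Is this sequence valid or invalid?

Answer: invalid

Derivation:
After 1 (parentNode): footer (no-op, stayed)
After 2 (lastChild): tr
After 3 (previousSibling): td
After 4 (nextSibling): tr
After 5 (parentNode): footer
After 6 (lastChild): tr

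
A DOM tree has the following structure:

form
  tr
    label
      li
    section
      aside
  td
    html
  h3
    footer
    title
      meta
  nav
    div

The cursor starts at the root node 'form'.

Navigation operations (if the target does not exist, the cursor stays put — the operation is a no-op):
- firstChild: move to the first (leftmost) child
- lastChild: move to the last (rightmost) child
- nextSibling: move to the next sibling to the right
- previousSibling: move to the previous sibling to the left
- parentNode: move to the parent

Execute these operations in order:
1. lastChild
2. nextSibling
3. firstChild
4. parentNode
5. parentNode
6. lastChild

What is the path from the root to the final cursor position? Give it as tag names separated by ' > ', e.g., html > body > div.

Answer: form > nav

Derivation:
After 1 (lastChild): nav
After 2 (nextSibling): nav (no-op, stayed)
After 3 (firstChild): div
After 4 (parentNode): nav
After 5 (parentNode): form
After 6 (lastChild): nav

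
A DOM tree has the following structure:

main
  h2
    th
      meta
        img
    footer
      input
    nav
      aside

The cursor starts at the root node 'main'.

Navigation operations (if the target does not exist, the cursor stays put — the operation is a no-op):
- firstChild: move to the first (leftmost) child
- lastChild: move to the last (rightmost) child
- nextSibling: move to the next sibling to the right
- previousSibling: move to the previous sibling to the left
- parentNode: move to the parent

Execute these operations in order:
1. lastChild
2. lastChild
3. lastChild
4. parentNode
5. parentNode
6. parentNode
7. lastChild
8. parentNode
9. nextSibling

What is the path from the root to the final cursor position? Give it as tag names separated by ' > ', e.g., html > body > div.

After 1 (lastChild): h2
After 2 (lastChild): nav
After 3 (lastChild): aside
After 4 (parentNode): nav
After 5 (parentNode): h2
After 6 (parentNode): main
After 7 (lastChild): h2
After 8 (parentNode): main
After 9 (nextSibling): main (no-op, stayed)

Answer: main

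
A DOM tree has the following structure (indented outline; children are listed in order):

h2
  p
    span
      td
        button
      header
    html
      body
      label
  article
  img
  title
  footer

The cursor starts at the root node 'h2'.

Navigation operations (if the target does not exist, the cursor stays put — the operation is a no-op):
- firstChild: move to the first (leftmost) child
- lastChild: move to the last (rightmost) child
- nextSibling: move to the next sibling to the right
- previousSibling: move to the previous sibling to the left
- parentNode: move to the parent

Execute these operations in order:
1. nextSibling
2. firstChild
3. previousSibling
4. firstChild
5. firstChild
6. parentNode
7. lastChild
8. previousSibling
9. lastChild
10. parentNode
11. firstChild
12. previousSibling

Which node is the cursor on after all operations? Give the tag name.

After 1 (nextSibling): h2 (no-op, stayed)
After 2 (firstChild): p
After 3 (previousSibling): p (no-op, stayed)
After 4 (firstChild): span
After 5 (firstChild): td
After 6 (parentNode): span
After 7 (lastChild): header
After 8 (previousSibling): td
After 9 (lastChild): button
After 10 (parentNode): td
After 11 (firstChild): button
After 12 (previousSibling): button (no-op, stayed)

Answer: button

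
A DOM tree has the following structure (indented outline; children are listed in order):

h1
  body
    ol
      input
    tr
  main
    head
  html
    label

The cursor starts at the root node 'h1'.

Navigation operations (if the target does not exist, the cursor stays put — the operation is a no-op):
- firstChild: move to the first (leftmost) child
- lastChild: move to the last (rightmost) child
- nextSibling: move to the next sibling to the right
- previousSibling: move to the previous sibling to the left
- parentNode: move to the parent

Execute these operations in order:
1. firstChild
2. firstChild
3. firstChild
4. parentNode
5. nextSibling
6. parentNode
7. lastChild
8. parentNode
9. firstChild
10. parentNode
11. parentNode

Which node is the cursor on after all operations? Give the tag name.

Answer: h1

Derivation:
After 1 (firstChild): body
After 2 (firstChild): ol
After 3 (firstChild): input
After 4 (parentNode): ol
After 5 (nextSibling): tr
After 6 (parentNode): body
After 7 (lastChild): tr
After 8 (parentNode): body
After 9 (firstChild): ol
After 10 (parentNode): body
After 11 (parentNode): h1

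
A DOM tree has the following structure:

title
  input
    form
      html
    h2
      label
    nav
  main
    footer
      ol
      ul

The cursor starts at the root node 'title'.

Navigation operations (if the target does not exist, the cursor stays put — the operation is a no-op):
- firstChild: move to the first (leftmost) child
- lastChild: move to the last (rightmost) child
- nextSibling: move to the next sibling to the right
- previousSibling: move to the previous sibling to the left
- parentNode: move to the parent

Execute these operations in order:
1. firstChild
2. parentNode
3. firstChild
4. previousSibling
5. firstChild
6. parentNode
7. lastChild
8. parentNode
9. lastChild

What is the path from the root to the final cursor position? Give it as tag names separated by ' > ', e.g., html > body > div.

Answer: title > input > nav

Derivation:
After 1 (firstChild): input
After 2 (parentNode): title
After 3 (firstChild): input
After 4 (previousSibling): input (no-op, stayed)
After 5 (firstChild): form
After 6 (parentNode): input
After 7 (lastChild): nav
After 8 (parentNode): input
After 9 (lastChild): nav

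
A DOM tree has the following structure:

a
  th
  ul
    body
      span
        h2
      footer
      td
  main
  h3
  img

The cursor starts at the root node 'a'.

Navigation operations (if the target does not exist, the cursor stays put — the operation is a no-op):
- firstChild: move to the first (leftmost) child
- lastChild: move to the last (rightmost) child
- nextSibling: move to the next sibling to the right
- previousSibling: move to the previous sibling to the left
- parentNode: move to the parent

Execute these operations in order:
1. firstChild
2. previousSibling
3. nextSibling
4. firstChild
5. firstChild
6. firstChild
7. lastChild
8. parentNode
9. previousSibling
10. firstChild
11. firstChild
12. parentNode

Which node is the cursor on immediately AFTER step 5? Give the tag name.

Answer: span

Derivation:
After 1 (firstChild): th
After 2 (previousSibling): th (no-op, stayed)
After 3 (nextSibling): ul
After 4 (firstChild): body
After 5 (firstChild): span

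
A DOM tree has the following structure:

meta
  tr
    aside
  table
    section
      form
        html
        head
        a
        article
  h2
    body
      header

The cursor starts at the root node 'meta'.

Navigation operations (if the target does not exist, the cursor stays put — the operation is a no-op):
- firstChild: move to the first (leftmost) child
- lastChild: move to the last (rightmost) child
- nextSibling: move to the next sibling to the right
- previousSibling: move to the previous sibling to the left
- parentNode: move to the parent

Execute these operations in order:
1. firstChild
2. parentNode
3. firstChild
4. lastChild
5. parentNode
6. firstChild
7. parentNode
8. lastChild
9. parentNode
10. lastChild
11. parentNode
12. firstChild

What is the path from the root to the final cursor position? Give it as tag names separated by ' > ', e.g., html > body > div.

After 1 (firstChild): tr
After 2 (parentNode): meta
After 3 (firstChild): tr
After 4 (lastChild): aside
After 5 (parentNode): tr
After 6 (firstChild): aside
After 7 (parentNode): tr
After 8 (lastChild): aside
After 9 (parentNode): tr
After 10 (lastChild): aside
After 11 (parentNode): tr
After 12 (firstChild): aside

Answer: meta > tr > aside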